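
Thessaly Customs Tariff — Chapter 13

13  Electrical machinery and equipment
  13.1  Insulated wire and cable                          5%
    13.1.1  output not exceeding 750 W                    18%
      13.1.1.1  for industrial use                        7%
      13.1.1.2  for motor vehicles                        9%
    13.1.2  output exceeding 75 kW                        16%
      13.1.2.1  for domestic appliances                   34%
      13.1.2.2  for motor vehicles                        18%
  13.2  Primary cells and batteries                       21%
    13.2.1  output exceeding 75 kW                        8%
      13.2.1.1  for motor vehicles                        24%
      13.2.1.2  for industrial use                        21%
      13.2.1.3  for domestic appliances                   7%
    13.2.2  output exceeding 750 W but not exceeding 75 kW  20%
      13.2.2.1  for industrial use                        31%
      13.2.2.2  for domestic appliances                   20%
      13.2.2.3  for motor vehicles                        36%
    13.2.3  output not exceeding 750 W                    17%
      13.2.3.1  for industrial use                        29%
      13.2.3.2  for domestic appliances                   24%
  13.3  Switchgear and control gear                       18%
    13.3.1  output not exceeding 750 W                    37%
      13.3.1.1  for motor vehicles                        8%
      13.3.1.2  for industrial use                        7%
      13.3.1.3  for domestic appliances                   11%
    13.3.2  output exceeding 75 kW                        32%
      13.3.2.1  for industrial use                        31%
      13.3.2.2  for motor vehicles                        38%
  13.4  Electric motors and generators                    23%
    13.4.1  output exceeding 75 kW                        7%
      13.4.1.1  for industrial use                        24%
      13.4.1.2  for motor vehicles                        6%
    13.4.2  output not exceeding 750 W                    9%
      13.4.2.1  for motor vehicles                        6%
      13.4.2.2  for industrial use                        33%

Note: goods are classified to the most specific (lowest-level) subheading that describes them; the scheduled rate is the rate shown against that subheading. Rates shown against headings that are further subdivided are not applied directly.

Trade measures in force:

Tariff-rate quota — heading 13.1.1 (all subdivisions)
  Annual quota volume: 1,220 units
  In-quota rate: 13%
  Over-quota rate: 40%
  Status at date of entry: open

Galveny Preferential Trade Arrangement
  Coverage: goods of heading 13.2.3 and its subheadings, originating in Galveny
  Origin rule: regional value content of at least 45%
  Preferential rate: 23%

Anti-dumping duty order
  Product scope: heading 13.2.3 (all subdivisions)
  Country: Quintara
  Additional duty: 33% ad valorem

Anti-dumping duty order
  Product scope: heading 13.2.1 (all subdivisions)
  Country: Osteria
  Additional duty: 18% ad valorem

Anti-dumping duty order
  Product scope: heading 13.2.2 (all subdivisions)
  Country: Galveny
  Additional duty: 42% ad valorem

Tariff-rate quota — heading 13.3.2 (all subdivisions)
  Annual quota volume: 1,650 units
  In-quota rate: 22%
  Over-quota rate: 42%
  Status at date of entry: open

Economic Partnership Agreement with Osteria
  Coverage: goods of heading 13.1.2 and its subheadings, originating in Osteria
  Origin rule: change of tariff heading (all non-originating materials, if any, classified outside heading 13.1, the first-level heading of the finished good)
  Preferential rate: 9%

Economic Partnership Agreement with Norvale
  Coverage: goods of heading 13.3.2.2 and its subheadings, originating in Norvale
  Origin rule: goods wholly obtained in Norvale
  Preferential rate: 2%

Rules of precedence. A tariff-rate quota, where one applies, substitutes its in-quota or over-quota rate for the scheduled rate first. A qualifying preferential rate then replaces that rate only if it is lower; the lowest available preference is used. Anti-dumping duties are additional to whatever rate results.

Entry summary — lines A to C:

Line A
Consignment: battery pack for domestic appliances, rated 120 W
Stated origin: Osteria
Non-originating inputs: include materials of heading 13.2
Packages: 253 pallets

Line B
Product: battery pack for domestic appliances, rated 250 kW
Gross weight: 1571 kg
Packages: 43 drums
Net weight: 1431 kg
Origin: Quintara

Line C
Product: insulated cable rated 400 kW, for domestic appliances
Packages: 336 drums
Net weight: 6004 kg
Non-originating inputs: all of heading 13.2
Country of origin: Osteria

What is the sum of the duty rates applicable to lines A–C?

Line A: battery pack → 13.2; rated 120 W → 13.2.3; for domestic appliances → 13.2.3.2. Scheduled 24%. Osteria agreement on 13.1.2: 13.2.3.2 not covered. → 24%.
Line B: battery pack → 13.2; rated 250 kW → 13.2.1; for domestic appliances → 13.2.1.3. Scheduled 7%. No special measure applies. → 7%.
Line C: insulated cable → 13.1; rated 400 kW → 13.1.2; for domestic appliances → 13.1.2.1. Scheduled 34%. Osteria agreement on 13.1.2: CTH met → 9% available; preferential 9%. → 9%.
Sum: 24% + 7% + 9% = 40%.

40%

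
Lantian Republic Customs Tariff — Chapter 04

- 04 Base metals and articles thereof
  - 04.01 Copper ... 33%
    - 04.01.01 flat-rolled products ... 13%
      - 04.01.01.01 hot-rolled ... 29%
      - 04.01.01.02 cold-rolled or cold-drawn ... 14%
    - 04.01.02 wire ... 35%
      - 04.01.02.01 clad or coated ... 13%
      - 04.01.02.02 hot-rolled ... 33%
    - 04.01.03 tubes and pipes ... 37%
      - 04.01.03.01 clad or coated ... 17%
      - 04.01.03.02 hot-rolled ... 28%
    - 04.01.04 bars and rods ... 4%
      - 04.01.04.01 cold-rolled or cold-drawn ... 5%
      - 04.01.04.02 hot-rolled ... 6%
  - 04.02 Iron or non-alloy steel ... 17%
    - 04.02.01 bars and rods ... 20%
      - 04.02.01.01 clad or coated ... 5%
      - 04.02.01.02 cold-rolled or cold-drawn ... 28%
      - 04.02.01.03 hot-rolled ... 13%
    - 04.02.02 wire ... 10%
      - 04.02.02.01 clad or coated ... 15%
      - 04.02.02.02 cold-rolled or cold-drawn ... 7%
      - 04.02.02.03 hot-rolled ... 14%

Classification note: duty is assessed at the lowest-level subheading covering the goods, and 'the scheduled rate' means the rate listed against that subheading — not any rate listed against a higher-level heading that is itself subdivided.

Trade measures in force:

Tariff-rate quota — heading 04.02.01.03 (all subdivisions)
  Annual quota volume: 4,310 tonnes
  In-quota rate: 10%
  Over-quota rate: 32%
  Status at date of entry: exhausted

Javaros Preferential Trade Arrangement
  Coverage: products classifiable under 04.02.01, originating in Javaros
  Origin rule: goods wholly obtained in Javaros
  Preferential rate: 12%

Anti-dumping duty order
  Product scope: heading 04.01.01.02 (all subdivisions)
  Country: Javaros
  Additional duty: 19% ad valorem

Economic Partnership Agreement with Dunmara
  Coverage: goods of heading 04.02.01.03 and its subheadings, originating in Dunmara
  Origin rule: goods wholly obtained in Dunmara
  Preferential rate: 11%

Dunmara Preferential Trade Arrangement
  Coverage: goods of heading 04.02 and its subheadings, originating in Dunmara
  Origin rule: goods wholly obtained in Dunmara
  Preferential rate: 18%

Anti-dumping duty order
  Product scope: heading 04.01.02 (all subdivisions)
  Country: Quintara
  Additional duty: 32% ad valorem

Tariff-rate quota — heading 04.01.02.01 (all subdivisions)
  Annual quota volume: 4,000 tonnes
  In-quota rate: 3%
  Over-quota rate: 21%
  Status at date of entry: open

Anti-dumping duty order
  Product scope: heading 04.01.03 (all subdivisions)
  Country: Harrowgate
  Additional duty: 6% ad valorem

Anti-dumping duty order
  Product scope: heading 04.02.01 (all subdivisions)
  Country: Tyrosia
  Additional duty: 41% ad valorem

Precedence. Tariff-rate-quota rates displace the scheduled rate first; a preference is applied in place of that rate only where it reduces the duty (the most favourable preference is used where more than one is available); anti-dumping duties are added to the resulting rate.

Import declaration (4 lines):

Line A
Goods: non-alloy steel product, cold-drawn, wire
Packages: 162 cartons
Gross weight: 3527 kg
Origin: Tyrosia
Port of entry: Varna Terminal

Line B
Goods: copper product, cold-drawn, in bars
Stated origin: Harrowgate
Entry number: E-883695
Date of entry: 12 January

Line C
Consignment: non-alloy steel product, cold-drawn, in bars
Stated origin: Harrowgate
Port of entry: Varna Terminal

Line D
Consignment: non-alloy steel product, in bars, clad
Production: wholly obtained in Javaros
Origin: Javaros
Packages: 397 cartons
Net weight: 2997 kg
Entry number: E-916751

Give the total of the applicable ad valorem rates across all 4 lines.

Line A: non-alloy steel → 04.02; wire → 04.02.02; cold-drawn → 04.02.02.02. Scheduled 7%. No special measure applies. → 7%.
Line B: copper → 04.01; in bars → 04.01.04; cold-drawn → 04.01.04.01. Scheduled 5%. No special measure applies. → 5%.
Line C: non-alloy steel → 04.02; in bars → 04.02.01; cold-drawn → 04.02.01.02. Scheduled 28%. No special measure applies. → 28%.
Line D: non-alloy steel → 04.02; in bars → 04.02.01; clad → 04.02.01.01. Scheduled 5%. Javaros agreement on 04.02.01: wholly obtained → 12% available; preference 12% not lower than 5% → no reduction. → 5%.
Sum: 7% + 5% + 28% + 5% = 45%.

45%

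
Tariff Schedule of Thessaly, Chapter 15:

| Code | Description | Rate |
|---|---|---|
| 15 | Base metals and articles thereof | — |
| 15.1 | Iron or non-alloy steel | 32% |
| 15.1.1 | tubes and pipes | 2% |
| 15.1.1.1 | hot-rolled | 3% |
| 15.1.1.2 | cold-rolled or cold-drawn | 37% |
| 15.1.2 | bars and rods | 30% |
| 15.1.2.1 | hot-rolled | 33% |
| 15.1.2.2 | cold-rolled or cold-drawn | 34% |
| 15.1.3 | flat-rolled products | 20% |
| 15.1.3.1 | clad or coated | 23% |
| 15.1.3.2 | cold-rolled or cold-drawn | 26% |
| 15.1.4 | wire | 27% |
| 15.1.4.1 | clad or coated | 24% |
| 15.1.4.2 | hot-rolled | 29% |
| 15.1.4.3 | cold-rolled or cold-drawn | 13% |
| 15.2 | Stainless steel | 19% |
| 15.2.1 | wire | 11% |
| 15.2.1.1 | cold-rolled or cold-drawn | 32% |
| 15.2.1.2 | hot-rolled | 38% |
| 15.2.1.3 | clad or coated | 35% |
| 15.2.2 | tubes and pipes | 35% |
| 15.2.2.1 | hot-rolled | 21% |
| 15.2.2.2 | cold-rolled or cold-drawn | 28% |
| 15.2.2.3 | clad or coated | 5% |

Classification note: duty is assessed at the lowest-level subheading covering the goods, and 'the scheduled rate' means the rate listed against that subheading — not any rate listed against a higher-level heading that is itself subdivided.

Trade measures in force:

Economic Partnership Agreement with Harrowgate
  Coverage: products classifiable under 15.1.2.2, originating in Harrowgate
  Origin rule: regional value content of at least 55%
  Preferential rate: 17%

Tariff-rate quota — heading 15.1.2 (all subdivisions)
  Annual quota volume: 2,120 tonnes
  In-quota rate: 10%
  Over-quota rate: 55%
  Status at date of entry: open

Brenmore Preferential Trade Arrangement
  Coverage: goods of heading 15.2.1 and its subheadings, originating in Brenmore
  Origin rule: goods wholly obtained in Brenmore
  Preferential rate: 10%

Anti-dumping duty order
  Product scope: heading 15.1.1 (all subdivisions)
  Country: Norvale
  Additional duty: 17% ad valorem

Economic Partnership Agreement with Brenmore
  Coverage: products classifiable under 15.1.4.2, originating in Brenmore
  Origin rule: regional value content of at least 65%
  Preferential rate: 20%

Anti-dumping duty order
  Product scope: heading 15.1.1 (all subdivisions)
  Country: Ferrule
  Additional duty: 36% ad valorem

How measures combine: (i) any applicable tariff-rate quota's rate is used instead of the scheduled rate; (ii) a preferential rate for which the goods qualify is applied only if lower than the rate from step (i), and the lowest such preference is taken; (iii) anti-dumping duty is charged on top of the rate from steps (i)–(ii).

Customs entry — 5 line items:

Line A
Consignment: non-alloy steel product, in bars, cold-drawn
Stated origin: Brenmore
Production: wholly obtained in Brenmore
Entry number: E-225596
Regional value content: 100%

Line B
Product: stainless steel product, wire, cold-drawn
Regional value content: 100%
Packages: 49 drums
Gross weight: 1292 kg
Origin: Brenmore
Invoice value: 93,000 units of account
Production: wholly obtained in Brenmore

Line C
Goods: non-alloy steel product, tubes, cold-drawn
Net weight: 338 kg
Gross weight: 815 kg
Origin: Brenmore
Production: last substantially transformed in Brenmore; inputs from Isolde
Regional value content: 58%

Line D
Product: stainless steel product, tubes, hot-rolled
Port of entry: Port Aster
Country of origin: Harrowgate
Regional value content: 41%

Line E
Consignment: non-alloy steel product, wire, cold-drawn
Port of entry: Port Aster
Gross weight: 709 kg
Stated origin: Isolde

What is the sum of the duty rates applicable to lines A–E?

91%

Line A: non-alloy steel → 15.1; in bars → 15.1.2; cold-drawn → 15.1.2.2. Scheduled 34%. quota on 15.1.2 open → in-quota 10%; Brenmore agreement on 15.2.1: 15.1.2.2 not covered; Brenmore agreement on 15.1.4.2: 15.1.2.2 not covered. → 10%.
Line B: stainless steel → 15.2; wire → 15.2.1; cold-drawn → 15.2.1.1. Scheduled 32%. Brenmore agreement on 15.2.1: wholly obtained → 10% available; Brenmore agreement on 15.1.4.2: 15.2.1.1 not covered; preferential 10%. → 10%.
Line C: non-alloy steel → 15.1; tubes → 15.1.1; cold-drawn → 15.1.1.2. Scheduled 37%. Brenmore agreement on 15.2.1: 15.1.1.2 not covered; Brenmore agreement on 15.1.4.2: 15.1.1.2 not covered. → 37%.
Line D: stainless steel → 15.2; tubes → 15.2.2; hot-rolled → 15.2.2.1. Scheduled 21%. Harrowgate agreement on 15.1.2.2: 15.2.2.1 not covered. → 21%.
Line E: non-alloy steel → 15.1; wire → 15.1.4; cold-drawn → 15.1.4.3. Scheduled 13%. No special measure applies. → 13%.
Sum: 10% + 10% + 37% + 21% + 13% = 91%.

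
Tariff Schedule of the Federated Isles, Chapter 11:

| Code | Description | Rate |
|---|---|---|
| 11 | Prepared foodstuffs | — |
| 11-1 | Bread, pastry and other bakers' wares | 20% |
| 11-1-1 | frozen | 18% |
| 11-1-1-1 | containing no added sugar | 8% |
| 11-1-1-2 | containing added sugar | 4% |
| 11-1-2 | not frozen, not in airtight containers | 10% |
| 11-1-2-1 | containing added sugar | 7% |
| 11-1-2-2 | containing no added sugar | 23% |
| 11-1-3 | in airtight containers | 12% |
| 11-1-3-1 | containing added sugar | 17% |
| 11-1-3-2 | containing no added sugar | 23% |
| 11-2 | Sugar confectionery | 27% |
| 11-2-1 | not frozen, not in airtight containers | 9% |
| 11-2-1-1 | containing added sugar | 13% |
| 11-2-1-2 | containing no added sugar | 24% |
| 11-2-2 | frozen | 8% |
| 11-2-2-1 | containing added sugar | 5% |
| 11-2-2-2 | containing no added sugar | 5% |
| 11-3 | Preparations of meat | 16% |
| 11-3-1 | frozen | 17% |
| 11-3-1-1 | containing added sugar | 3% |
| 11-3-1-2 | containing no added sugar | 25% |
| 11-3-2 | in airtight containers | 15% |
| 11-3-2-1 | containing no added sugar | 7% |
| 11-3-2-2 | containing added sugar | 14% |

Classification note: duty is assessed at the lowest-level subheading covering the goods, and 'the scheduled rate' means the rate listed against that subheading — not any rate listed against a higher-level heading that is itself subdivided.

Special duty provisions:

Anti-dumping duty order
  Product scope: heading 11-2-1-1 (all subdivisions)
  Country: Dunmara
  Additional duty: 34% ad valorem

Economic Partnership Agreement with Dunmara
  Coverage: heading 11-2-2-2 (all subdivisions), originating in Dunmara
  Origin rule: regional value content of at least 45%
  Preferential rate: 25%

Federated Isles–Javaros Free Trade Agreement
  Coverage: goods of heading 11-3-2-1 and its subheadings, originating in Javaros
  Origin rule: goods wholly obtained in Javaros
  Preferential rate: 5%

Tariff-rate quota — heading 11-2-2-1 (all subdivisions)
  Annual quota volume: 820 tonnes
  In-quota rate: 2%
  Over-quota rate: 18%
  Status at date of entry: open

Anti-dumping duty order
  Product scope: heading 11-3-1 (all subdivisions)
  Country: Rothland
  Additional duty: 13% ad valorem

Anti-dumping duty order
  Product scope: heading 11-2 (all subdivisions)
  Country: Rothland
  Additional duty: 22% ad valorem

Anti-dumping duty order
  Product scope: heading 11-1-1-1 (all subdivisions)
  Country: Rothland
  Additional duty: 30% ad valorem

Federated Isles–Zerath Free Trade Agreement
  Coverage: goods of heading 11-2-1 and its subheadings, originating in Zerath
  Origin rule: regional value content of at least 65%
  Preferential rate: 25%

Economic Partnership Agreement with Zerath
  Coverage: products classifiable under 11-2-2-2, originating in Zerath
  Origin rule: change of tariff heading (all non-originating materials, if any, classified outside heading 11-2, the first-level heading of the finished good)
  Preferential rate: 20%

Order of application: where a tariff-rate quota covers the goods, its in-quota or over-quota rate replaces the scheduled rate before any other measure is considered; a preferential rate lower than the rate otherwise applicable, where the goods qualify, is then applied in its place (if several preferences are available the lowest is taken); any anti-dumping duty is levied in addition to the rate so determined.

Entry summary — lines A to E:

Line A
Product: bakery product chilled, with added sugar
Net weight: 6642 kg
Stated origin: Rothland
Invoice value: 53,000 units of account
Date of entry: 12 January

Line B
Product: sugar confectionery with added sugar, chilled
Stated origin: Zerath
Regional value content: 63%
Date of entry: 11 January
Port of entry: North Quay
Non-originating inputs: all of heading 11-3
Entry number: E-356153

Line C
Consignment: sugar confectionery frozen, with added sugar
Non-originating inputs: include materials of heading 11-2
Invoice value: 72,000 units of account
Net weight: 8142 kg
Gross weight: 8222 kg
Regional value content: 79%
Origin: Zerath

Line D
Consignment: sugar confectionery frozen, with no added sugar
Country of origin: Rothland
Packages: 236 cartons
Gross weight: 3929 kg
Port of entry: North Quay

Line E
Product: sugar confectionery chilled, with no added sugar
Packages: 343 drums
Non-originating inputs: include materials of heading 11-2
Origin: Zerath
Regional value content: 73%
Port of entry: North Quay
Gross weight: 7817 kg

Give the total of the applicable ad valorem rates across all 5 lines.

73%

Line A: bakery product → 11-1; chilled → 11-1-2; with added sugar → 11-1-2-1. Scheduled 7%. No special measure applies. → 7%.
Line B: sugar confectionery → 11-2; chilled → 11-2-1; with added sugar → 11-2-1-1. Scheduled 13%. Zerath agreement on 11-2-1: RVC < 65%; Zerath agreement on 11-2-2-2: 11-2-1-1 not covered. → 13%.
Line C: sugar confectionery → 11-2; frozen → 11-2-2; with added sugar → 11-2-2-1. Scheduled 5%. quota on 11-2-2-1 open → in-quota 2%; Zerath agreement on 11-2-1: 11-2-2-1 not covered; Zerath agreement on 11-2-2-2: 11-2-2-1 not covered. → 2%.
Line D: sugar confectionery → 11-2; frozen → 11-2-2; with no added sugar → 11-2-2-2. Scheduled 5%. anti-dumping (Rothland, 11-2): +22%; total 5% + 22% = 27%. → 27%.
Line E: sugar confectionery → 11-2; chilled → 11-2-1; with no added sugar → 11-2-1-2. Scheduled 24%. Zerath agreement on 11-2-1: RVC ≥ 65% → 25% available; Zerath agreement on 11-2-2-2: 11-2-1-2 not covered; preference 25% not lower than 24% → no reduction. → 24%.
Sum: 7% + 13% + 2% + 27% + 24% = 73%.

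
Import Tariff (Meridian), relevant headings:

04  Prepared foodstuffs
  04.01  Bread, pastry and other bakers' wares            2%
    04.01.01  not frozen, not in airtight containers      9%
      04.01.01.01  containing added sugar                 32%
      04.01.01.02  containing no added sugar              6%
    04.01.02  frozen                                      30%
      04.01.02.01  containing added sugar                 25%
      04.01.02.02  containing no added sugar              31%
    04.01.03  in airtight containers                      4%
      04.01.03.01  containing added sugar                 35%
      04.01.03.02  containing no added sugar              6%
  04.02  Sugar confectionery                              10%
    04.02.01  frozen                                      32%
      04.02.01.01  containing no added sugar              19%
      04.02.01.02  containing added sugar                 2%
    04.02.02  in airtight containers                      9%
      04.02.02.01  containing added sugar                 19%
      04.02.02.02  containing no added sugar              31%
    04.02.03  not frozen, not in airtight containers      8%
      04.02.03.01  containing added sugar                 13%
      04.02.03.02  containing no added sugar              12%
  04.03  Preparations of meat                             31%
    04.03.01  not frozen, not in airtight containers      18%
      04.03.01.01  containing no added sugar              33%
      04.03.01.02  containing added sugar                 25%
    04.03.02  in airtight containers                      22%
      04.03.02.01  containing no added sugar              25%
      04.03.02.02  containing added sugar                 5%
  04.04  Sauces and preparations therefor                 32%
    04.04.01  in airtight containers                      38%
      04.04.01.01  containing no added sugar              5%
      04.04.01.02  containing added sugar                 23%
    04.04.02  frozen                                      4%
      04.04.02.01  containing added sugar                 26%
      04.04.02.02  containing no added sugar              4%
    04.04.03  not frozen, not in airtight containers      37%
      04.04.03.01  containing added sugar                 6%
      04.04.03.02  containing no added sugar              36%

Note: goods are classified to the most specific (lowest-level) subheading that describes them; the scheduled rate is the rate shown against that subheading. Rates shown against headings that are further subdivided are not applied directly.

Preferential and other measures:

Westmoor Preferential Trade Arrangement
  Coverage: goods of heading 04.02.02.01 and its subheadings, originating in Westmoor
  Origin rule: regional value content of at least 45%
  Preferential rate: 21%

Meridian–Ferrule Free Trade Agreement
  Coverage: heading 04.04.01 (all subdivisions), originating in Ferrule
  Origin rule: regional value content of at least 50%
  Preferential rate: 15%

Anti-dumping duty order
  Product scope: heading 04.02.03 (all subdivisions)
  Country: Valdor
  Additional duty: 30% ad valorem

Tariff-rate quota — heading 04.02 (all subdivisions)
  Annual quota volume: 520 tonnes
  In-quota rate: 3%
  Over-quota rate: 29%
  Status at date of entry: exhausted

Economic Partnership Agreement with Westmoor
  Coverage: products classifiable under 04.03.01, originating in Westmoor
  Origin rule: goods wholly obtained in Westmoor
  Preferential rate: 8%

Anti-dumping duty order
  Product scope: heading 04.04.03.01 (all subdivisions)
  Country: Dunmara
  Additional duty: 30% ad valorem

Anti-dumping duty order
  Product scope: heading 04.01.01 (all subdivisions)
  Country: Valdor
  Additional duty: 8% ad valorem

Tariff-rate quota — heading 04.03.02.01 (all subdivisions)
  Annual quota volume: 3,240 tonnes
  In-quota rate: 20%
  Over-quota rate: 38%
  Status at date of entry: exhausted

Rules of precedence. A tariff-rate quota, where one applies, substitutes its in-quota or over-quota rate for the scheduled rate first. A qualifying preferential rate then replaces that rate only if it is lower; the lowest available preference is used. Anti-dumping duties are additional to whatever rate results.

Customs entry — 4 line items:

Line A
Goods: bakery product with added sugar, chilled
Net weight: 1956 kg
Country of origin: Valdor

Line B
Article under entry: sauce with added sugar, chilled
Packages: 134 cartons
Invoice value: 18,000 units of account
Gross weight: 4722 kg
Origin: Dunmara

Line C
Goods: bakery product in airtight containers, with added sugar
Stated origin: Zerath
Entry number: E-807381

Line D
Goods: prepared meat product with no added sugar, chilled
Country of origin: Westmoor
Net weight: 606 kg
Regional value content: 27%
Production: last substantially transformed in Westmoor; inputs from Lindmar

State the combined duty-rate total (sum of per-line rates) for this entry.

Line A: bakery product → 04.01; chilled → 04.01.01; with added sugar → 04.01.01.01. Scheduled 32%. anti-dumping (Valdor, 04.01.01): +8%; total 32% + 8% = 40%. → 40%.
Line B: sauce → 04.04; chilled → 04.04.03; with added sugar → 04.04.03.01. Scheduled 6%. anti-dumping (Dunmara, 04.04.03.01): +30%; total 6% + 30% = 36%. → 36%.
Line C: bakery product → 04.01; in airtight containers → 04.01.03; with added sugar → 04.01.03.01. Scheduled 35%. No special measure applies. → 35%.
Line D: prepared meat product → 04.03; chilled → 04.03.01; with no added sugar → 04.03.01.01. Scheduled 33%. Westmoor agreement on 04.02.02.01: 04.03.01.01 not covered; Westmoor agreement on 04.03.01: not wholly obtained. → 33%.
Sum: 40% + 36% + 35% + 33% = 144%.

144%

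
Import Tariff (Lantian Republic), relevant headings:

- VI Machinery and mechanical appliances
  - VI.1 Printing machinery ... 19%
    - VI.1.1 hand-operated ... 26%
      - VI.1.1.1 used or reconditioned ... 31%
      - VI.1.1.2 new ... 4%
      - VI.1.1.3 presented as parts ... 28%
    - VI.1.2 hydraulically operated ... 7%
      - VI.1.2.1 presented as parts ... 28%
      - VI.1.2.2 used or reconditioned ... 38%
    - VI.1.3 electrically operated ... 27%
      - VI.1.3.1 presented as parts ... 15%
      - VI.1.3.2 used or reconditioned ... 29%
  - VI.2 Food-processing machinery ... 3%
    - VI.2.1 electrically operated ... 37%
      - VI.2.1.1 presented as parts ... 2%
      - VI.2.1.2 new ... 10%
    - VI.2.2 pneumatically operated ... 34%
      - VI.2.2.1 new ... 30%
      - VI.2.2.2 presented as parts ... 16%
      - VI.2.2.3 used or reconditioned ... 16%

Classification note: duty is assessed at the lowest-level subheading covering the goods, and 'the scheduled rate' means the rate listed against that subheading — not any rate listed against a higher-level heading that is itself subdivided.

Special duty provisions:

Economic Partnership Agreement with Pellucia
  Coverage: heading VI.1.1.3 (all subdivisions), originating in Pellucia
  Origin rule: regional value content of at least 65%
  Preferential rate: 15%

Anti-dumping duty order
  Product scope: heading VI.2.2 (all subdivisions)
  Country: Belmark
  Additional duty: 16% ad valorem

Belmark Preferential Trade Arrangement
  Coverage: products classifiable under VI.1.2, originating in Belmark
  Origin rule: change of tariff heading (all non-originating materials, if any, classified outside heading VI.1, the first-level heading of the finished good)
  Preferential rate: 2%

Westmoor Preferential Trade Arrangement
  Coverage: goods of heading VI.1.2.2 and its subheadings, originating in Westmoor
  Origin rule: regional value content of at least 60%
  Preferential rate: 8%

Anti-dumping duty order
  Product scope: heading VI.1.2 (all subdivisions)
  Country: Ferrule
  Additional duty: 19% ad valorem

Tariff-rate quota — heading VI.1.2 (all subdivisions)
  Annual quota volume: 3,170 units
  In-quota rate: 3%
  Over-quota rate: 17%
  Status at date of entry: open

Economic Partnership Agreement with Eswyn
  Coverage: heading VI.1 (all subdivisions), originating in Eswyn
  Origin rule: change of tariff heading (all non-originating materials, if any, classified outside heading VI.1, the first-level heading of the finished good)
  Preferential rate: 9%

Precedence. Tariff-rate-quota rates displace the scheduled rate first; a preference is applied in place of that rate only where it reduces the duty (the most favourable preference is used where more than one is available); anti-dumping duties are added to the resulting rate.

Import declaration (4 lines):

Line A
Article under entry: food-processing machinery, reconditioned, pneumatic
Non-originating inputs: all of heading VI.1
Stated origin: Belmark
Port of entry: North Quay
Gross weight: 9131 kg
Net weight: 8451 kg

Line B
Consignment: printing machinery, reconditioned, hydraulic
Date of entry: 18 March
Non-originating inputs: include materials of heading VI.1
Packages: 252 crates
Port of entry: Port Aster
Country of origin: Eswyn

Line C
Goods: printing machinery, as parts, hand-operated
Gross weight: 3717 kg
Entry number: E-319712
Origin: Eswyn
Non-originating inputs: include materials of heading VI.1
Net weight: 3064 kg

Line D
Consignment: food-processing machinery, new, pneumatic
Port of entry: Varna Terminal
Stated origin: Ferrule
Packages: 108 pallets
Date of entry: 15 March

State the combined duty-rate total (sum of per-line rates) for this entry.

Line A: food-processing → VI.2; pneumatic → VI.2.2; reconditioned → VI.2.2.3. Scheduled 16%. Belmark agreement on VI.1.2: VI.2.2.3 not covered; anti-dumping (Belmark, VI.2.2): +16%; total 16% + 16% = 32%. → 32%.
Line B: printing → VI.1; hydraulic → VI.1.2; reconditioned → VI.1.2.2. Scheduled 38%. quota on VI.1.2 open → in-quota 3%; Eswyn agreement on VI.1: CTH not met. → 3%.
Line C: printing → VI.1; hand-operated → VI.1.1; as parts → VI.1.1.3. Scheduled 28%. Eswyn agreement on VI.1: CTH not met. → 28%.
Line D: food-processing → VI.2; pneumatic → VI.2.2; new → VI.2.2.1. Scheduled 30%. No special measure applies. → 30%.
Sum: 32% + 3% + 28% + 30% = 93%.

93%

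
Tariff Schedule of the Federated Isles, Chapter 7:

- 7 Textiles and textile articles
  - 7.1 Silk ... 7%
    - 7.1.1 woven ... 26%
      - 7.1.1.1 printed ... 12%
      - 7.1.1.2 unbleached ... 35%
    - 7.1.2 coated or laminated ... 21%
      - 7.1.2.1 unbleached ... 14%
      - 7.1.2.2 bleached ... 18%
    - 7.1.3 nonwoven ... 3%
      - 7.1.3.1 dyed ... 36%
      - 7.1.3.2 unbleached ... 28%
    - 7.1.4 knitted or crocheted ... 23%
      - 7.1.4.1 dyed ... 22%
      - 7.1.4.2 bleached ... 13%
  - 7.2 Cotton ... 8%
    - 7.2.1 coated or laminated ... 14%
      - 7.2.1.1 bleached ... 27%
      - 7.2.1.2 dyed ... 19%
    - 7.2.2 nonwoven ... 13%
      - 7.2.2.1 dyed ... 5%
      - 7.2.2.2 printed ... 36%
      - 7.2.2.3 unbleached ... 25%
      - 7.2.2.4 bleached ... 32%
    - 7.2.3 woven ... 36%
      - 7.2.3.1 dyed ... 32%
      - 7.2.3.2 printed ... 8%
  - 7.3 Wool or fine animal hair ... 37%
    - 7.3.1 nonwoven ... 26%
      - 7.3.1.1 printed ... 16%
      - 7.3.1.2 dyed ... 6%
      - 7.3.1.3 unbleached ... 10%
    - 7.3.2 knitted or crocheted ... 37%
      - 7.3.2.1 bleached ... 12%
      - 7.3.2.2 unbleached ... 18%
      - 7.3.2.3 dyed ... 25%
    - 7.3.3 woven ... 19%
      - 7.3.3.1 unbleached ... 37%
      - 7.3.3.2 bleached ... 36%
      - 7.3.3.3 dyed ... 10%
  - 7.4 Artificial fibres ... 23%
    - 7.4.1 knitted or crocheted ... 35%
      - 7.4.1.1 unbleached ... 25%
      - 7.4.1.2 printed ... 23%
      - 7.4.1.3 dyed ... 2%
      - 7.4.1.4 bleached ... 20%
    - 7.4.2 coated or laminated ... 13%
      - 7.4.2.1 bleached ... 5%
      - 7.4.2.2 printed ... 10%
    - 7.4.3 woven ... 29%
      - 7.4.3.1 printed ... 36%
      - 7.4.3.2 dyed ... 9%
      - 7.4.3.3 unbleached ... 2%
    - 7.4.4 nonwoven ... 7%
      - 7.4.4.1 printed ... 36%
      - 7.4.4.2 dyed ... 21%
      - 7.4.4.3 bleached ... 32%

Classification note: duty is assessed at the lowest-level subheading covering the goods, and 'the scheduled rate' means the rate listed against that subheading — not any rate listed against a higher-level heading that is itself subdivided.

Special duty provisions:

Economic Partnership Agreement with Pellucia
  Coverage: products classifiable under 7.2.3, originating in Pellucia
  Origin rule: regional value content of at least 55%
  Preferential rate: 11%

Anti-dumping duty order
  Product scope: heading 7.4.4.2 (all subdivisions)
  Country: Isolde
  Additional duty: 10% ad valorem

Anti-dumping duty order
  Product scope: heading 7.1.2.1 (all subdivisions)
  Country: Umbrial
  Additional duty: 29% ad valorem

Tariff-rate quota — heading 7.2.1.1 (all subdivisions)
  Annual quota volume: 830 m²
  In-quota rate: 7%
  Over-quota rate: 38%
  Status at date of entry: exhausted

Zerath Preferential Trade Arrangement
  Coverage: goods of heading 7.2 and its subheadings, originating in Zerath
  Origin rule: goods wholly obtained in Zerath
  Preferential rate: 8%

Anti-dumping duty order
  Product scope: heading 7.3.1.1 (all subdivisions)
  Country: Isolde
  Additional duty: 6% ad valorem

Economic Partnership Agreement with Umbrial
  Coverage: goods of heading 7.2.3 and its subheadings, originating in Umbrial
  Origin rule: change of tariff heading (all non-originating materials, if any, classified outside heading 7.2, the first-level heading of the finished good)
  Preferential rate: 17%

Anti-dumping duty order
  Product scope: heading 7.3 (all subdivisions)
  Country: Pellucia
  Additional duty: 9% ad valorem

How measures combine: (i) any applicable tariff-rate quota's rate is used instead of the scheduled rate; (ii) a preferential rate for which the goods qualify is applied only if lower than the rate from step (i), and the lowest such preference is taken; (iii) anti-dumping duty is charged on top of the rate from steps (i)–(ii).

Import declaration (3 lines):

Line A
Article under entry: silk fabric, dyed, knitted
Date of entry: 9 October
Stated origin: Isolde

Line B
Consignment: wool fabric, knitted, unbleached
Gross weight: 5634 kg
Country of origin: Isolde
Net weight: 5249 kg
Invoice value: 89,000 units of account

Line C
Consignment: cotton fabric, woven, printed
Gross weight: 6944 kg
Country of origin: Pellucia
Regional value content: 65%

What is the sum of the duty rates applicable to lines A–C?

Line A: silk → 7.1; knitted → 7.1.4; dyed → 7.1.4.1. Scheduled 22%. No special measure applies. → 22%.
Line B: wool → 7.3; knitted → 7.3.2; unbleached → 7.3.2.2. Scheduled 18%. No special measure applies. → 18%.
Line C: cotton → 7.2; woven → 7.2.3; printed → 7.2.3.2. Scheduled 8%. Pellucia agreement on 7.2.3: RVC ≥ 55% → 11% available; preference 11% not lower than 8% → no reduction. → 8%.
Sum: 22% + 18% + 8% = 48%.

48%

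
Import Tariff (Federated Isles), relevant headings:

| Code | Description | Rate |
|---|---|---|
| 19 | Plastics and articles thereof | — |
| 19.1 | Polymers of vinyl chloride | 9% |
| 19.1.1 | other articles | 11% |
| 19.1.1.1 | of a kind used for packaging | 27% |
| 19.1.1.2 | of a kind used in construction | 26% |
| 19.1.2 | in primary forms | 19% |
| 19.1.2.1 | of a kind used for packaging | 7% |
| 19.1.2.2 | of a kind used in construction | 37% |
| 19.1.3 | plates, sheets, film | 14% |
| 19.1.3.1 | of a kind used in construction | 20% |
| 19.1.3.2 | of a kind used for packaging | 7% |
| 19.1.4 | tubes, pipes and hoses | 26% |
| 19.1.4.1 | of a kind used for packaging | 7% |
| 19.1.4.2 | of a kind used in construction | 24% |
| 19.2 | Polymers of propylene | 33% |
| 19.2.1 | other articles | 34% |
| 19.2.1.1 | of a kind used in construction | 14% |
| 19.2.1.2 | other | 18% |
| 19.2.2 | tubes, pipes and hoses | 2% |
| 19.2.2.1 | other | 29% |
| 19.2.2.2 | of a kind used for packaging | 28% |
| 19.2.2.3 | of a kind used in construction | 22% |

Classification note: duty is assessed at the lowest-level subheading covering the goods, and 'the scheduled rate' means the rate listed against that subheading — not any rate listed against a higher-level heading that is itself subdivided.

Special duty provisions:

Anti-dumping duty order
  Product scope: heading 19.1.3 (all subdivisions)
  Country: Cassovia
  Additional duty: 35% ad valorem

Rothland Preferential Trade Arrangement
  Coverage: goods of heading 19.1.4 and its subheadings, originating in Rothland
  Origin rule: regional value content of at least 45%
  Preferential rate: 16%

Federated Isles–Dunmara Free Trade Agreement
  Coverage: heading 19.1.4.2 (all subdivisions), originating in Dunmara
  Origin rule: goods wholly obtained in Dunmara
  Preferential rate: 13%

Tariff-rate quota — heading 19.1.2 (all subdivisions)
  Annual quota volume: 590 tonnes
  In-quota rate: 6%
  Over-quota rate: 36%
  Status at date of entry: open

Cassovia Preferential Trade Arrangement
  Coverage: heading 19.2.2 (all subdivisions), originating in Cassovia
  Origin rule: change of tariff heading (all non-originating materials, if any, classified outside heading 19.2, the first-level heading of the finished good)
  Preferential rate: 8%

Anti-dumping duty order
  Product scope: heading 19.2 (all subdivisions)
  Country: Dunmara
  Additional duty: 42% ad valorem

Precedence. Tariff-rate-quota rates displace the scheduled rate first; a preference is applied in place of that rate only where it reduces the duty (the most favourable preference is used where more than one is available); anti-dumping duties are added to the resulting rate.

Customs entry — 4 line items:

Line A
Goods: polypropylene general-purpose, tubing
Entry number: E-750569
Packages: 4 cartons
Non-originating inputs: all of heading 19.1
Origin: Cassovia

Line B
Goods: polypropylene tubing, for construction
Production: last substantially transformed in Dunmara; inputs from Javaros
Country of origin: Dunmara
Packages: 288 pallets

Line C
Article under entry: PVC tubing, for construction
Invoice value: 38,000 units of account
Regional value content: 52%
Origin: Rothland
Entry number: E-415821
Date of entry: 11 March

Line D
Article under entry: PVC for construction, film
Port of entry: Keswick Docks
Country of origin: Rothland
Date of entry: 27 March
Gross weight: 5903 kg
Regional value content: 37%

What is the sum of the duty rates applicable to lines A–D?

108%

Line A: polypropylene → 19.2; tubing → 19.2.2; general-purpose → 19.2.2.1. Scheduled 29%. Cassovia agreement on 19.2.2: CTH met → 8% available; preferential 8%. → 8%.
Line B: polypropylene → 19.2; tubing → 19.2.2; for construction → 19.2.2.3. Scheduled 22%. Dunmara agreement on 19.1.4.2: 19.2.2.3 not covered; anti-dumping (Dunmara, 19.2): +42%; total 22% + 42% = 64%. → 64%.
Line C: PVC → 19.1; tubing → 19.1.4; for construction → 19.1.4.2. Scheduled 24%. Rothland agreement on 19.1.4: RVC ≥ 45% → 16% available; preferential 16%. → 16%.
Line D: PVC → 19.1; film → 19.1.3; for construction → 19.1.3.1. Scheduled 20%. Rothland agreement on 19.1.4: 19.1.3.1 not covered. → 20%.
Sum: 8% + 64% + 16% + 20% = 108%.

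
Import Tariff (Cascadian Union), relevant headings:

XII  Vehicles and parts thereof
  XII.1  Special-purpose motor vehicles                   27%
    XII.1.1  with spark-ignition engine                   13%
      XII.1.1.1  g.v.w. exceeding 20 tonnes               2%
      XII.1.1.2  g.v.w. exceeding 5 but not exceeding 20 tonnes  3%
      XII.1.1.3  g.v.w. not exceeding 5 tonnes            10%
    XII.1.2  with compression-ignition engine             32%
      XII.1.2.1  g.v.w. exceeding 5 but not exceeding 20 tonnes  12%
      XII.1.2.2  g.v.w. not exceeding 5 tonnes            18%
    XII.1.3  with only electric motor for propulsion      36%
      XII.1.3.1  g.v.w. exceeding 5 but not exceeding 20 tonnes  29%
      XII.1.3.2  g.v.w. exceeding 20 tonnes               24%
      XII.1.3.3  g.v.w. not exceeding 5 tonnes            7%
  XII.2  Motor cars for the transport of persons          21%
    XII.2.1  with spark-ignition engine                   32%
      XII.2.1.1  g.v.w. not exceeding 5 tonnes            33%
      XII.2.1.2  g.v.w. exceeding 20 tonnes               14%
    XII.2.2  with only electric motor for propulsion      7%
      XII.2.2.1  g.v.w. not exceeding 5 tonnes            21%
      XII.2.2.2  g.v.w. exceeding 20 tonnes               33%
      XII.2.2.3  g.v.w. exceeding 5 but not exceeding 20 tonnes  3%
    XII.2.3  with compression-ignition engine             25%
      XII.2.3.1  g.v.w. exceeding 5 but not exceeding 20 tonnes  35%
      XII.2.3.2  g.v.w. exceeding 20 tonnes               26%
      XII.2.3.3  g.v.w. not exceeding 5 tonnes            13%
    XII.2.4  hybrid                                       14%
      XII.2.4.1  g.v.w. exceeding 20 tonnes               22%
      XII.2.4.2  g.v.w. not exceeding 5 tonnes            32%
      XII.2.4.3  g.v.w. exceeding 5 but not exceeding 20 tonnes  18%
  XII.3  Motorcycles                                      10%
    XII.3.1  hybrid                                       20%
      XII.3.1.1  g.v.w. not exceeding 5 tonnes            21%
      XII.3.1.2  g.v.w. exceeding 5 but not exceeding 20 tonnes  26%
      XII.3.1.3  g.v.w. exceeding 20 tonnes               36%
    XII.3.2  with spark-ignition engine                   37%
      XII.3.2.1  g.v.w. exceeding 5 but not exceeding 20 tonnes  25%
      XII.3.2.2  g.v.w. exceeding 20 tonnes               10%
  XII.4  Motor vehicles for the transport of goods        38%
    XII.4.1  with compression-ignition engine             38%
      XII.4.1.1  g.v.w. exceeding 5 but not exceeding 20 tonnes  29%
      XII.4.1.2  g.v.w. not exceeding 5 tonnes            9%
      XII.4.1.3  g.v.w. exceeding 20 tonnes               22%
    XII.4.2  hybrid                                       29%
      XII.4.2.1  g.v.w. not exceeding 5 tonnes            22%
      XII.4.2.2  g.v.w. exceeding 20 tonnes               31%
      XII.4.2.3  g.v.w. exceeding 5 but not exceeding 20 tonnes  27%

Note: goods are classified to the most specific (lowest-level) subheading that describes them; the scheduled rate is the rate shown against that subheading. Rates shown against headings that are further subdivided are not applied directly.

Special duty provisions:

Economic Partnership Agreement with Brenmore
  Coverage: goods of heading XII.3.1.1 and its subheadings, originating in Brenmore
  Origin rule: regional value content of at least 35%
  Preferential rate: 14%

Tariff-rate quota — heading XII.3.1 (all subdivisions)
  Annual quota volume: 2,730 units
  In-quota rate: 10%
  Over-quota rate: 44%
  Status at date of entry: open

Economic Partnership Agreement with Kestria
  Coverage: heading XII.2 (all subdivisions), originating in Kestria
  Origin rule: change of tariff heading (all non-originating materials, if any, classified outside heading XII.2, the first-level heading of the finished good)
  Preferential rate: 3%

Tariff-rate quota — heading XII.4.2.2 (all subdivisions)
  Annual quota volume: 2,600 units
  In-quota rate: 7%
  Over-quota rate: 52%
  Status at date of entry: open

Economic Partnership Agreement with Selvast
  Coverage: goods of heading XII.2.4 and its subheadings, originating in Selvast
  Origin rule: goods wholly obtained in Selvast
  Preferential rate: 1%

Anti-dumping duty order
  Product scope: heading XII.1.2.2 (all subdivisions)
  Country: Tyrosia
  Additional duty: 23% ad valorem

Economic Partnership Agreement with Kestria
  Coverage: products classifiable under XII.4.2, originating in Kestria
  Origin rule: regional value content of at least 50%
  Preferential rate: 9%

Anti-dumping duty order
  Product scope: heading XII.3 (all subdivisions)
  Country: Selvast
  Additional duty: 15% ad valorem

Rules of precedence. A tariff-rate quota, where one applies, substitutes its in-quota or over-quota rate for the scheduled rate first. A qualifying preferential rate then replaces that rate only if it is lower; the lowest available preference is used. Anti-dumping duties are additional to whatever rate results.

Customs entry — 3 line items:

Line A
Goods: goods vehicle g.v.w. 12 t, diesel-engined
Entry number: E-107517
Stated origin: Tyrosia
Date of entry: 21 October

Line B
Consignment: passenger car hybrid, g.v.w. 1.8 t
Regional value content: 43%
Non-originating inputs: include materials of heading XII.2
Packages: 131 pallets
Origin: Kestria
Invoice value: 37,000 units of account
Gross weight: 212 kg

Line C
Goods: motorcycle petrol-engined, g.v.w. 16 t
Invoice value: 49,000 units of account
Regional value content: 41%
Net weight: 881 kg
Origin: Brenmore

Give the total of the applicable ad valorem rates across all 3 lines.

86%

Line A: goods vehicle → XII.4; diesel-engined → XII.4.1; g.v.w. 12 t → XII.4.1.1. Scheduled 29%. No special measure applies. → 29%.
Line B: passenger car → XII.2; hybrid → XII.2.4; g.v.w. 1.8 t → XII.2.4.2. Scheduled 32%. Kestria agreement on XII.2: CTH not met; Kestria agreement on XII.4.2: XII.2.4.2 not covered. → 32%.
Line C: motorcycle → XII.3; petrol-engined → XII.3.2; g.v.w. 16 t → XII.3.2.1. Scheduled 25%. Brenmore agreement on XII.3.1.1: XII.3.2.1 not covered. → 25%.
Sum: 29% + 32% + 25% = 86%.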